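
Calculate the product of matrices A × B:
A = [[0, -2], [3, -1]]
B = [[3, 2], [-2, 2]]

Matrix multiplication:
C[0][0] = 0×3 + -2×-2 = 4
C[0][1] = 0×2 + -2×2 = -4
C[1][0] = 3×3 + -1×-2 = 11
C[1][1] = 3×2 + -1×2 = 4
Result: [[4, -4], [11, 4]]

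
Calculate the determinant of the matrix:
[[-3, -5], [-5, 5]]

For a 2×2 matrix [[a, b], [c, d]], det = ad - bc
det = (-3)(5) - (-5)(-5) = -15 - 25 = -40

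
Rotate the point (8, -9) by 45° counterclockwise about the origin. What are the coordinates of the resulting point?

Rotation matrix for 45°: [[cos 45°, -sin 45°], [sin 45°, cos 45°]] ≈ [[0.707107, -0.707107], [0.707107, 0.707107]]
[[0.707107, -0.707107], [0.707107, 0.707107]] × [8, -9]ᵀ ≈ [12.0208, -0.7071]ᵀ
Result: (12.0208, -0.7071)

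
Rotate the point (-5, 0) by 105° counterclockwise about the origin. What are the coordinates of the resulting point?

Rotation matrix for 105°: [[cos 105°, -sin 105°], [sin 105°, cos 105°]] ≈ [[-0.258819, -0.965926], [0.965926, -0.258819]]
[[-0.258819, -0.965926], [0.965926, -0.258819]] × [-5, 0]ᵀ ≈ [1.2941, -4.8296]ᵀ
Result: (1.2941, -4.8296)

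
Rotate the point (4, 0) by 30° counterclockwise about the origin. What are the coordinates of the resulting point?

Rotation matrix for 30°: [[cos 30°, -sin 30°], [sin 30°, cos 30°]] ≈ [[0.866025, -0.500000], [0.500000, 0.866025]]
[[0.866025, -0.500000], [0.500000, 0.866025]] × [4, 0]ᵀ ≈ [3.4641, 2]ᵀ
Result: (3.4641, 2)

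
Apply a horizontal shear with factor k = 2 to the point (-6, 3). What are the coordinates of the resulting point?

Shear matrix for horizontal shear with factor k = 2:
[[1, 2], [0, 1]]
Result: (-6, 3) → (0, 3)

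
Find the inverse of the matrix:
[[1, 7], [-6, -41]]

For [[a,b],[c,d]], inverse = (1/det)·[[d,-b],[-c,a]]
det = (1)(-41) - (7)(-6) = -41 - -42 = 1
Inverse = [[-41, -7], [6, 1]]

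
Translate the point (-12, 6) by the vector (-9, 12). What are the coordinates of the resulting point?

Translation by (-9, 12) (homogeneous matrix [[1, 0, -9], [0, 1, 12], [0, 0, 1]]):
x' = -12 + -9 = -21
y' = 6 + 12 = 18
Result: (-21, 18)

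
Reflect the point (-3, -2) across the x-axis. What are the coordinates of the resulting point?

Reflection across x-axis: (-3, -2) → (-3, 2)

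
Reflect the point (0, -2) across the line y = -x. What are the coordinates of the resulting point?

Reflection across line y = -x: (0, -2) → (2, 0)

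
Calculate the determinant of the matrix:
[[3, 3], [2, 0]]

For a 2×2 matrix [[a, b], [c, d]], det = ad - bc
det = (3)(0) - (3)(2) = 0 - 6 = -6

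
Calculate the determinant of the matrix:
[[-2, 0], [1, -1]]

For a 2×2 matrix [[a, b], [c, d]], det = ad - bc
det = (-2)(-1) - (0)(1) = 2 - 0 = 2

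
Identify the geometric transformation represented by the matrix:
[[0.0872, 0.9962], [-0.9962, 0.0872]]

This matrix represents: rotation by 275° counterclockwise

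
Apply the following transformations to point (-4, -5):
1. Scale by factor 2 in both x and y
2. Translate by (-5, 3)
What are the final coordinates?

Step 1: Scale (-4, -5) by 2 → (-8, -10)
Step 2: Translate by (-5, 3) → (-13, -7)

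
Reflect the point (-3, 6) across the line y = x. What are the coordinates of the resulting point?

Reflection across line y = x: (-3, 6) → (6, -3)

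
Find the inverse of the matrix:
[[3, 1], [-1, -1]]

For [[a,b],[c,d]], inverse = (1/det)·[[d,-b],[-c,a]]
det = (3)(-1) - (1)(-1) = -3 - -1 = -2
Inverse = (1/-2)·[[-1, -1], [1, 3]]
= [[1/2, 1/2], [-1/2, -3/2]]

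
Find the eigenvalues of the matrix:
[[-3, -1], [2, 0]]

Characteristic equation: det(A - λI) = 0
λ² - (trace)λ + (det) = 0
trace = -3 + 0 = -3, det = (-3)(0) - (-1)(2) = 2
λ² - (-3)λ + (2) = 0
λ = (-3 ± √((-3)² - 4·(2))) / 2 = (-3 ± √1) / 2
Solving: λ = -2, -1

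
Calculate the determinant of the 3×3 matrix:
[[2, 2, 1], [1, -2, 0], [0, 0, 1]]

Expansion along first row:
det = 2·det([[-2,0],[0,1]]) - 2·det([[1,0],[0,1]]) + 1·det([[1,-2],[0,0]])
    = 2·(-2·1 - 0·0) - 2·(1·1 - 0·0) + 1·(1·0 - -2·0)
    = 2·-2 - 2·1 + 1·0
    = -4 + -2 + 0 = -6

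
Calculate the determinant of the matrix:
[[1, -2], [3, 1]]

For a 2×2 matrix [[a, b], [c, d]], det = ad - bc
det = (1)(1) - (-2)(3) = 1 - -6 = 7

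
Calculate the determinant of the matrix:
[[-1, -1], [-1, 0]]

For a 2×2 matrix [[a, b], [c, d]], det = ad - bc
det = (-1)(0) - (-1)(-1) = 0 - 1 = -1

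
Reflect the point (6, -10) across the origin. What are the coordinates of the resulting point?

Reflection across origin: (6, -10) → (-6, 10)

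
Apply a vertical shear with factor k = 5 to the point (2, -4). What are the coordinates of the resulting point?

Shear matrix for vertical shear with factor k = 5:
[[1, 0], [5, 1]]
Result: (2, -4) → (2, 6)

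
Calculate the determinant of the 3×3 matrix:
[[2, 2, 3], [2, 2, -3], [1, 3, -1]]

Expansion along first row:
det = 2·det([[2,-3],[3,-1]]) - 2·det([[2,-3],[1,-1]]) + 3·det([[2,2],[1,3]])
    = 2·(2·-1 - -3·3) - 2·(2·-1 - -3·1) + 3·(2·3 - 2·1)
    = 2·7 - 2·1 + 3·4
    = 14 + -2 + 12 = 24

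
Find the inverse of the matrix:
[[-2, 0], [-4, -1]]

For [[a,b],[c,d]], inverse = (1/det)·[[d,-b],[-c,a]]
det = (-2)(-1) - (0)(-4) = 2 - 0 = 2
Inverse = (1/2)·[[-1, 0], [4, -2]]
= [[-1/2, 0], [2, -1]]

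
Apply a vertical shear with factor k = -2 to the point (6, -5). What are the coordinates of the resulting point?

Shear matrix for vertical shear with factor k = -2:
[[1, 0], [-2, 1]]
Result: (6, -5) → (6, -17)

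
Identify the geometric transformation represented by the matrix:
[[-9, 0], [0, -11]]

This matrix represents: non-uniform scaling by sx = -9, sy = -11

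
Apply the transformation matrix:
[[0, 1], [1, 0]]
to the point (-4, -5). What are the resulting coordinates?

Matrix multiplication:
[[0, 1], [1, 0]] × [-4, -5]ᵀ
= [(0)(-4) + (1)(-5), (1)(-4) + (0)(-5)]ᵀ
= [-5, -4]ᵀ
Result: (-5, -4)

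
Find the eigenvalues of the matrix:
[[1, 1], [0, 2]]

Characteristic equation: det(A - λI) = 0
λ² - (trace)λ + (det) = 0
trace = 1 + 2 = 3, det = (1)(2) - (1)(0) = 2
λ² - (3)λ + (2) = 0
λ = (3 ± √((3)² - 4·(2))) / 2 = (3 ± √1) / 2
Solving: λ = 1, 2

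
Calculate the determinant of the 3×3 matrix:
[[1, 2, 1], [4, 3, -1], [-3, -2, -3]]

Expansion along first row:
det = 1·det([[3,-1],[-2,-3]]) - 2·det([[4,-1],[-3,-3]]) + 1·det([[4,3],[-3,-2]])
    = 1·(3·-3 - -1·-2) - 2·(4·-3 - -1·-3) + 1·(4·-2 - 3·-3)
    = 1·-11 - 2·-15 + 1·1
    = -11 + 30 + 1 = 20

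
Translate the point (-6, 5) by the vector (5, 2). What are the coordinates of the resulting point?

Translation by (5, 2) (homogeneous matrix [[1, 0, 5], [0, 1, 2], [0, 0, 1]]):
x' = -6 + 5 = -1
y' = 5 + 2 = 7
Result: (-1, 7)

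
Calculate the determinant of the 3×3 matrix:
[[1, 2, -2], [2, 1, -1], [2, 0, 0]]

Expansion along first row:
det = 1·det([[1,-1],[0,0]]) - 2·det([[2,-1],[2,0]]) + -2·det([[2,1],[2,0]])
    = 1·(1·0 - -1·0) - 2·(2·0 - -1·2) + -2·(2·0 - 1·2)
    = 1·0 - 2·2 + -2·-2
    = 0 + -4 + 4 = 0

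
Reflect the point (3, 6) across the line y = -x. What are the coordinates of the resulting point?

Reflection across line y = -x: (3, 6) → (-6, -3)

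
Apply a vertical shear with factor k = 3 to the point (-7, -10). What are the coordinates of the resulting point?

Shear matrix for vertical shear with factor k = 3:
[[1, 0], [3, 1]]
Result: (-7, -10) → (-7, -31)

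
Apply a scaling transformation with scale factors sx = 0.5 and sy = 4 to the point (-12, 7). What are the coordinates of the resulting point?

Scaling matrix:
[[0.50, 0], [0, 4]]
Result: (-12 × 0.5, 7 × 4) = (-6, 28)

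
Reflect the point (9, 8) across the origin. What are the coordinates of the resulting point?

Reflection across origin: (9, 8) → (-9, -8)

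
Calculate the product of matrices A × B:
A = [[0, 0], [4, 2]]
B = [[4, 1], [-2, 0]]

Matrix multiplication:
C[0][0] = 0×4 + 0×-2 = 0
C[0][1] = 0×1 + 0×0 = 0
C[1][0] = 4×4 + 2×-2 = 12
C[1][1] = 4×1 + 2×0 = 4
Result: [[0, 0], [12, 4]]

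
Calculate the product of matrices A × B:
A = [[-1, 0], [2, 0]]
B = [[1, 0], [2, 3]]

Matrix multiplication:
C[0][0] = -1×1 + 0×2 = -1
C[0][1] = -1×0 + 0×3 = 0
C[1][0] = 2×1 + 0×2 = 2
C[1][1] = 2×0 + 0×3 = 0
Result: [[-1, 0], [2, 0]]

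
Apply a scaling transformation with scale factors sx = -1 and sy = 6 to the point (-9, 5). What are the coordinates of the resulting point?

Scaling matrix:
[[-1, 0], [0, 6]]
Result: (-9 × -1, 5 × 6) = (9, 30)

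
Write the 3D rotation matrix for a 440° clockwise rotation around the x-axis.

Rotation matrix for clockwise 440° around x-axis:
A clockwise rotation by 440° is a counterclockwise rotation by -440°.
cos(-440°) = 0.1736, sin(-440°) = -0.9848
Result: [[1, 0, 0], [0, 0.1736, 0.9848], [0, -0.9848, 0.1736]]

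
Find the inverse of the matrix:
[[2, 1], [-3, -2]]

For [[a,b],[c,d]], inverse = (1/det)·[[d,-b],[-c,a]]
det = (2)(-2) - (1)(-3) = -4 - -3 = -1
Inverse = (1/-1)·[[-2, -1], [3, 2]]
= [[2, 1], [-3, -2]]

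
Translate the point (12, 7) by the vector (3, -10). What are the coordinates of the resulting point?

Translation by (3, -10) (homogeneous matrix [[1, 0, 3], [0, 1, -10], [0, 0, 1]]):
x' = 12 + 3 = 15
y' = 7 + -10 = -3
Result: (15, -3)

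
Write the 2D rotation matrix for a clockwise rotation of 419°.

Rotation matrix formula: [[cos θ, -sin θ], [sin θ, cos θ]]
A clockwise rotation by 419° is equivalent to a counterclockwise rotation by -419°.
For θ = -419°:
cos(-419°) = 0.5150
sin(-419°) = -0.8572
Result: [[0.5150, 0.8572], [-0.8572, 0.5150]]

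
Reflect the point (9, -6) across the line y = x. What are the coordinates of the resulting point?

Reflection across line y = x: (9, -6) → (-6, 9)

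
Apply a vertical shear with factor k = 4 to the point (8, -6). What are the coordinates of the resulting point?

Shear matrix for vertical shear with factor k = 4:
[[1, 0], [4, 1]]
Result: (8, -6) → (8, 26)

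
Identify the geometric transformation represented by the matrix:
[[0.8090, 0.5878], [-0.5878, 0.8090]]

This matrix represents: rotation by 324° counterclockwise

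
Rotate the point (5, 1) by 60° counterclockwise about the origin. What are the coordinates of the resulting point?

Rotation matrix for 60°: [[cos 60°, -sin 60°], [sin 60°, cos 60°]] ≈ [[0.500000, -0.866025], [0.866025, 0.500000]]
[[0.500000, -0.866025], [0.866025, 0.500000]] × [5, 1]ᵀ ≈ [1.6340, 4.8301]ᵀ
Result: (1.6340, 4.8301)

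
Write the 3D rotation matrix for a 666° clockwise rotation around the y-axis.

Rotation matrix for clockwise 666° around y-axis:
A clockwise rotation by 666° is a counterclockwise rotation by -666°.
cos(-666°) = 0.5878, sin(-666°) = 0.8090
Result: [[0.5878, 0, 0.8090], [0, 1, 0], [-0.8090, 0, 0.5878]]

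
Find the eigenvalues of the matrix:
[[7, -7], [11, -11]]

Characteristic equation: det(A - λI) = 0
λ² - (trace)λ + (det) = 0
trace = 7 + -11 = -4, det = (7)(-11) - (-7)(11) = 0
λ² - (-4)λ + (0) = 0
λ = (-4 ± √((-4)² - 4·(0))) / 2 = (-4 ± √16) / 2
Solving: λ = -4, 0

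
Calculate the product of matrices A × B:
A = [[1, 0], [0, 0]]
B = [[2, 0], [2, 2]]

Matrix multiplication:
C[0][0] = 1×2 + 0×2 = 2
C[0][1] = 1×0 + 0×2 = 0
C[1][0] = 0×2 + 0×2 = 0
C[1][1] = 0×0 + 0×2 = 0
Result: [[2, 0], [0, 0]]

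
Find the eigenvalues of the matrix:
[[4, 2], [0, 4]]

Characteristic equation: det(A - λI) = 0
λ² - (trace)λ + (det) = 0
trace = 4 + 4 = 8, det = (4)(4) - (2)(0) = 16
λ² - (8)λ + (16) = 0
λ = (8 ± √((8)² - 4·(16))) / 2 = (8 ± √0) / 2
Solving: λ = 4, 4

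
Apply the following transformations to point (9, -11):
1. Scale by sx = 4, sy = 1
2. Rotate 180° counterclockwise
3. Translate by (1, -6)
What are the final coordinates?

Step 1: Scale → (36, -11)
Step 2: Rotate 180° → (-36, 11)
Step 3: Translate → (-35, 5)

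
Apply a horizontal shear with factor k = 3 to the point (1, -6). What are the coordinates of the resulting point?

Shear matrix for horizontal shear with factor k = 3:
[[1, 3], [0, 1]]
Result: (1, -6) → (-17, -6)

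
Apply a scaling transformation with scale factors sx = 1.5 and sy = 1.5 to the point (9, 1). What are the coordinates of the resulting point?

Scaling matrix:
[[1.50, 0], [0, 1.50]]
Result: (9 × 1.5, 1 × 1.5) = (13.5, 1.5)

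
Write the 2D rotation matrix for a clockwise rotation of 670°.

Rotation matrix formula: [[cos θ, -sin θ], [sin θ, cos θ]]
A clockwise rotation by 670° is equivalent to a counterclockwise rotation by -670°.
For θ = -670°:
cos(-670°) = 0.6428
sin(-670°) = 0.7660
Result: [[0.6428, -0.7660], [0.7660, 0.6428]]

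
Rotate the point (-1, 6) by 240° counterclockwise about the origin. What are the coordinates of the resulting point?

Rotation matrix for 240°: [[cos 240°, -sin 240°], [sin 240°, cos 240°]] ≈ [[-0.500000, 0.866025], [-0.866025, -0.500000]]
[[-0.500000, 0.866025], [-0.866025, -0.500000]] × [-1, 6]ᵀ ≈ [5.6962, -2.1340]ᵀ
Result: (5.6962, -2.1340)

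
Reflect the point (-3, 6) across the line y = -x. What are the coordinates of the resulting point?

Reflection across line y = -x: (-3, 6) → (-6, 3)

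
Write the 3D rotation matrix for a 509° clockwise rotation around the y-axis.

Rotation matrix for clockwise 509° around y-axis:
A clockwise rotation by 509° is a counterclockwise rotation by -509°.
cos(-509°) = -0.8572, sin(-509°) = -0.5150
Result: [[-0.8572, 0, -0.5150], [0, 1, 0], [0.5150, 0, -0.8572]]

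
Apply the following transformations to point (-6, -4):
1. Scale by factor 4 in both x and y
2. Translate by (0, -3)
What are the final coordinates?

Step 1: Scale (-6, -4) by 4 → (-24, -16)
Step 2: Translate by (0, -3) → (-24, -19)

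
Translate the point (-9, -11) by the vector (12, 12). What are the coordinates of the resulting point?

Translation by (12, 12) (homogeneous matrix [[1, 0, 12], [0, 1, 12], [0, 0, 1]]):
x' = -9 + 12 = 3
y' = -11 + 12 = 1
Result: (3, 1)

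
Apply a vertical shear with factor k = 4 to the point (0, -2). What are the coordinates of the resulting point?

Shear matrix for vertical shear with factor k = 4:
[[1, 0], [4, 1]]
Result: (0, -2) → (0, -2)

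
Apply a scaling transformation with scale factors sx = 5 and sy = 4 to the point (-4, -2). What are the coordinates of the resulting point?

Scaling matrix:
[[5, 0], [0, 4]]
Result: (-4 × 5, -2 × 4) = (-20, -8)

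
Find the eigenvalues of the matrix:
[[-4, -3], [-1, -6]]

Characteristic equation: det(A - λI) = 0
λ² - (trace)λ + (det) = 0
trace = -4 + -6 = -10, det = (-4)(-6) - (-3)(-1) = 21
λ² - (-10)λ + (21) = 0
λ = (-10 ± √((-10)² - 4·(21))) / 2 = (-10 ± √16) / 2
Solving: λ = -7, -3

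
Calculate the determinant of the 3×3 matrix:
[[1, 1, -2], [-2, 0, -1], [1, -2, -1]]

Expansion along first row:
det = 1·det([[0,-1],[-2,-1]]) - 1·det([[-2,-1],[1,-1]]) + -2·det([[-2,0],[1,-2]])
    = 1·(0·-1 - -1·-2) - 1·(-2·-1 - -1·1) + -2·(-2·-2 - 0·1)
    = 1·-2 - 1·3 + -2·4
    = -2 + -3 + -8 = -13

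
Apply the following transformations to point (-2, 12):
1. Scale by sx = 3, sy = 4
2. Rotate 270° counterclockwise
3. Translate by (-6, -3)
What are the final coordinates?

Step 1: Scale → (-6, 48)
Step 2: Rotate 270° → (48, 6)
Step 3: Translate → (42, 3)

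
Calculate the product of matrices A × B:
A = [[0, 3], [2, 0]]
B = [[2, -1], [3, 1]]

Matrix multiplication:
C[0][0] = 0×2 + 3×3 = 9
C[0][1] = 0×-1 + 3×1 = 3
C[1][0] = 2×2 + 0×3 = 4
C[1][1] = 2×-1 + 0×1 = -2
Result: [[9, 3], [4, -2]]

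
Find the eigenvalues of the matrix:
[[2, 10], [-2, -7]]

Characteristic equation: det(A - λI) = 0
λ² - (trace)λ + (det) = 0
trace = 2 + -7 = -5, det = (2)(-7) - (10)(-2) = 6
λ² - (-5)λ + (6) = 0
λ = (-5 ± √((-5)² - 4·(6))) / 2 = (-5 ± √1) / 2
Solving: λ = -3, -2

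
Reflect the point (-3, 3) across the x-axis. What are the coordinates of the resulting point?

Reflection across x-axis: (-3, 3) → (-3, -3)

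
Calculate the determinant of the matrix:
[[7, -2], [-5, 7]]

For a 2×2 matrix [[a, b], [c, d]], det = ad - bc
det = (7)(7) - (-2)(-5) = 49 - 10 = 39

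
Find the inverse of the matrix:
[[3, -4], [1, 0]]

For [[a,b],[c,d]], inverse = (1/det)·[[d,-b],[-c,a]]
det = (3)(0) - (-4)(1) = 0 - -4 = 4
Inverse = (1/4)·[[0, 4], [-1, 3]]
= [[0, 1], [-1/4, 3/4]]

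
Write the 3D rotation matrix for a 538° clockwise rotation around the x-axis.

Rotation matrix for clockwise 538° around x-axis:
A clockwise rotation by 538° is a counterclockwise rotation by -538°.
cos(-538°) = -0.9994, sin(-538°) = -0.0349
Result: [[1, 0, 0], [0, -0.9994, 0.0349], [0, -0.0349, -0.9994]]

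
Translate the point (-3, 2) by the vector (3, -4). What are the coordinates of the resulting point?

Translation by (3, -4) (homogeneous matrix [[1, 0, 3], [0, 1, -4], [0, 0, 1]]):
x' = -3 + 3 = 0
y' = 2 + -4 = -2
Result: (0, -2)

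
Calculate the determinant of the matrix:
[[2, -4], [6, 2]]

For a 2×2 matrix [[a, b], [c, d]], det = ad - bc
det = (2)(2) - (-4)(6) = 4 - -24 = 28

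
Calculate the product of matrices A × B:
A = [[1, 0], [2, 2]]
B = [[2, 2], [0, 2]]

Matrix multiplication:
C[0][0] = 1×2 + 0×0 = 2
C[0][1] = 1×2 + 0×2 = 2
C[1][0] = 2×2 + 2×0 = 4
C[1][1] = 2×2 + 2×2 = 8
Result: [[2, 2], [4, 8]]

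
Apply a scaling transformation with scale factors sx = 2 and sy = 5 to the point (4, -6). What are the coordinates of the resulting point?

Scaling matrix:
[[2, 0], [0, 5]]
Result: (4 × 2, -6 × 5) = (8, -30)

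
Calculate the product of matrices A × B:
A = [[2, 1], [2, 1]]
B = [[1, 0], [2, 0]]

Matrix multiplication:
C[0][0] = 2×1 + 1×2 = 4
C[0][1] = 2×0 + 1×0 = 0
C[1][0] = 2×1 + 1×2 = 4
C[1][1] = 2×0 + 1×0 = 0
Result: [[4, 0], [4, 0]]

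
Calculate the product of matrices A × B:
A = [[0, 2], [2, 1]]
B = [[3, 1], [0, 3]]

Matrix multiplication:
C[0][0] = 0×3 + 2×0 = 0
C[0][1] = 0×1 + 2×3 = 6
C[1][0] = 2×3 + 1×0 = 6
C[1][1] = 2×1 + 1×3 = 5
Result: [[0, 6], [6, 5]]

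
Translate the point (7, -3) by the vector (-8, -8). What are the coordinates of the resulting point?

Translation by (-8, -8) (homogeneous matrix [[1, 0, -8], [0, 1, -8], [0, 0, 1]]):
x' = 7 + -8 = -1
y' = -3 + -8 = -11
Result: (-1, -11)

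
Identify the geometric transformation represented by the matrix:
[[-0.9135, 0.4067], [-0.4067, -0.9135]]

This matrix represents: rotation by 204° counterclockwise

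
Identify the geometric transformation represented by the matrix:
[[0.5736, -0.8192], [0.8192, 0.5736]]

This matrix represents: rotation by 55° counterclockwise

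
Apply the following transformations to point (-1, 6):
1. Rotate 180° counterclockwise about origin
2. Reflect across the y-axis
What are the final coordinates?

Step 1: Rotate 180° → (1, -6)
Step 2: Reflect across y-axis → (-1, -6)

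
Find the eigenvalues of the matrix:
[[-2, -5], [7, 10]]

Characteristic equation: det(A - λI) = 0
λ² - (trace)λ + (det) = 0
trace = -2 + 10 = 8, det = (-2)(10) - (-5)(7) = 15
λ² - (8)λ + (15) = 0
λ = (8 ± √((8)² - 4·(15))) / 2 = (8 ± √4) / 2
Solving: λ = 3, 5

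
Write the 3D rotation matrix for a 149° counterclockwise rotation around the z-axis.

Rotation matrix for counterclockwise 149° around z-axis:
cos(149°) = -0.8572, sin(149°) = 0.5150
Result: [[-0.8572, -0.5150, 0], [0.5150, -0.8572, 0], [0, 0, 1]]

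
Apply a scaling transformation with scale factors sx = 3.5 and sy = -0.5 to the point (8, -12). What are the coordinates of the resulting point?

Scaling matrix:
[[3.50, 0], [0, -0.50]]
Result: (8 × 3.5, -12 × -0.5) = (28, 6)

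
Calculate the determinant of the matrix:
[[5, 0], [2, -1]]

For a 2×2 matrix [[a, b], [c, d]], det = ad - bc
det = (5)(-1) - (0)(2) = -5 - 0 = -5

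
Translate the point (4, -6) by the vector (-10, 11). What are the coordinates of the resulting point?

Translation by (-10, 11) (homogeneous matrix [[1, 0, -10], [0, 1, 11], [0, 0, 1]]):
x' = 4 + -10 = -6
y' = -6 + 11 = 5
Result: (-6, 5)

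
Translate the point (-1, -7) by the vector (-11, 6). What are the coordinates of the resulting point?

Translation by (-11, 6) (homogeneous matrix [[1, 0, -11], [0, 1, 6], [0, 0, 1]]):
x' = -1 + -11 = -12
y' = -7 + 6 = -1
Result: (-12, -1)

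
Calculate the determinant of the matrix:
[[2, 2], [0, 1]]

For a 2×2 matrix [[a, b], [c, d]], det = ad - bc
det = (2)(1) - (2)(0) = 2 - 0 = 2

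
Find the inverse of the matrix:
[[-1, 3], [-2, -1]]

For [[a,b],[c,d]], inverse = (1/det)·[[d,-b],[-c,a]]
det = (-1)(-1) - (3)(-2) = 1 - -6 = 7
Inverse = (1/7)·[[-1, -3], [2, -1]]
= [[-1/7, -3/7], [2/7, -1/7]]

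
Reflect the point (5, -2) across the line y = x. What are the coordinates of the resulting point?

Reflection across line y = x: (5, -2) → (-2, 5)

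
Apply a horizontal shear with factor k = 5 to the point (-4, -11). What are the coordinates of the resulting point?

Shear matrix for horizontal shear with factor k = 5:
[[1, 5], [0, 1]]
Result: (-4, -11) → (-59, -11)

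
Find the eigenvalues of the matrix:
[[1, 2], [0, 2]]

Characteristic equation: det(A - λI) = 0
λ² - (trace)λ + (det) = 0
trace = 1 + 2 = 3, det = (1)(2) - (2)(0) = 2
λ² - (3)λ + (2) = 0
λ = (3 ± √((3)² - 4·(2))) / 2 = (3 ± √1) / 2
Solving: λ = 1, 2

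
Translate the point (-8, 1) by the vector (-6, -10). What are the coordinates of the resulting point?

Translation by (-6, -10) (homogeneous matrix [[1, 0, -6], [0, 1, -10], [0, 0, 1]]):
x' = -8 + -6 = -14
y' = 1 + -10 = -9
Result: (-14, -9)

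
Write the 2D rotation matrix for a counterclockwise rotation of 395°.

Rotation matrix formula: [[cos θ, -sin θ], [sin θ, cos θ]]
For θ = 395°:
cos(395°) = 0.8192
sin(395°) = 0.5736
Result: [[0.8192, -0.5736], [0.5736, 0.8192]]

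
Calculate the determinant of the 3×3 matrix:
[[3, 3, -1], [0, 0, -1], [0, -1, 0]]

Expansion along first row:
det = 3·det([[0,-1],[-1,0]]) - 3·det([[0,-1],[0,0]]) + -1·det([[0,0],[0,-1]])
    = 3·(0·0 - -1·-1) - 3·(0·0 - -1·0) + -1·(0·-1 - 0·0)
    = 3·-1 - 3·0 + -1·0
    = -3 + 0 + 0 = -3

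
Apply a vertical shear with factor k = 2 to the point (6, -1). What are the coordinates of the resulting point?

Shear matrix for vertical shear with factor k = 2:
[[1, 0], [2, 1]]
Result: (6, -1) → (6, 11)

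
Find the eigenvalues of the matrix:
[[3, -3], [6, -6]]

Characteristic equation: det(A - λI) = 0
λ² - (trace)λ + (det) = 0
trace = 3 + -6 = -3, det = (3)(-6) - (-3)(6) = 0
λ² - (-3)λ + (0) = 0
λ = (-3 ± √((-3)² - 4·(0))) / 2 = (-3 ± √9) / 2
Solving: λ = -3, 0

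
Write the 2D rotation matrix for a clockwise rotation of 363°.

Rotation matrix formula: [[cos θ, -sin θ], [sin θ, cos θ]]
A clockwise rotation by 363° is equivalent to a counterclockwise rotation by -363°.
For θ = -363°:
cos(-363°) = 0.9986
sin(-363°) = -0.0523
Result: [[0.9986, 0.0523], [-0.0523, 0.9986]]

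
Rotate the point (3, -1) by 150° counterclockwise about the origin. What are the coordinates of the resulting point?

Rotation matrix for 150°: [[cos 150°, -sin 150°], [sin 150°, cos 150°]] ≈ [[-0.866025, -0.500000], [0.500000, -0.866025]]
[[-0.866025, -0.500000], [0.500000, -0.866025]] × [3, -1]ᵀ ≈ [-2.0981, 2.3660]ᵀ
Result: (-2.0981, 2.3660)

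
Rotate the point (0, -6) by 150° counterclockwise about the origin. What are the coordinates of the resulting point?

Rotation matrix for 150°: [[cos 150°, -sin 150°], [sin 150°, cos 150°]] ≈ [[-0.866025, -0.500000], [0.500000, -0.866025]]
[[-0.866025, -0.500000], [0.500000, -0.866025]] × [0, -6]ᵀ ≈ [3, 5.1962]ᵀ
Result: (3, 5.1962)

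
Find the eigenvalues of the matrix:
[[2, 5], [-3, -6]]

Characteristic equation: det(A - λI) = 0
λ² - (trace)λ + (det) = 0
trace = 2 + -6 = -4, det = (2)(-6) - (5)(-3) = 3
λ² - (-4)λ + (3) = 0
λ = (-4 ± √((-4)² - 4·(3))) / 2 = (-4 ± √4) / 2
Solving: λ = -3, -1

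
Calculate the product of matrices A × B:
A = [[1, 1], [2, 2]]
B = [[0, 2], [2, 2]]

Matrix multiplication:
C[0][0] = 1×0 + 1×2 = 2
C[0][1] = 1×2 + 1×2 = 4
C[1][0] = 2×0 + 2×2 = 4
C[1][1] = 2×2 + 2×2 = 8
Result: [[2, 4], [4, 8]]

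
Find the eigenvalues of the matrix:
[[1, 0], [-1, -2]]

Characteristic equation: det(A - λI) = 0
λ² - (trace)λ + (det) = 0
trace = 1 + -2 = -1, det = (1)(-2) - (0)(-1) = -2
λ² - (-1)λ + (-2) = 0
λ = (-1 ± √((-1)² - 4·(-2))) / 2 = (-1 ± √9) / 2
Solving: λ = -2, 1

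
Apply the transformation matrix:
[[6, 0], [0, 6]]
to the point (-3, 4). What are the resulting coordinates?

Matrix multiplication:
[[6, 0], [0, 6]] × [-3, 4]ᵀ
= [(6)(-3) + (0)(4), (0)(-3) + (6)(4)]ᵀ
= [-18, 24]ᵀ
Result: (-18, 24)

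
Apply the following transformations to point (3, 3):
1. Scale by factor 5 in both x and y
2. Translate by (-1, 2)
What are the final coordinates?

Step 1: Scale (3, 3) by 5 → (15, 15)
Step 2: Translate by (-1, 2) → (14, 17)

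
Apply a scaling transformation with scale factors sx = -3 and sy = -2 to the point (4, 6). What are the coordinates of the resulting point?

Scaling matrix:
[[-3, 0], [0, -2]]
Result: (4 × -3, 6 × -2) = (-12, -12)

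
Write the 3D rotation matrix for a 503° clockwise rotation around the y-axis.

Rotation matrix for clockwise 503° around y-axis:
A clockwise rotation by 503° is a counterclockwise rotation by -503°.
cos(-503°) = -0.7986, sin(-503°) = -0.6018
Result: [[-0.7986, 0, -0.6018], [0, 1, 0], [0.6018, 0, -0.7986]]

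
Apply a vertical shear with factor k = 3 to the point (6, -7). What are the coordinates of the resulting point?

Shear matrix for vertical shear with factor k = 3:
[[1, 0], [3, 1]]
Result: (6, -7) → (6, 11)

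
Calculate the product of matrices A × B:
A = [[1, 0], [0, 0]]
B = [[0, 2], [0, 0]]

Matrix multiplication:
C[0][0] = 1×0 + 0×0 = 0
C[0][1] = 1×2 + 0×0 = 2
C[1][0] = 0×0 + 0×0 = 0
C[1][1] = 0×2 + 0×0 = 0
Result: [[0, 2], [0, 0]]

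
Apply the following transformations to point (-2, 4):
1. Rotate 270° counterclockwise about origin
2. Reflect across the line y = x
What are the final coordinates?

Step 1: Rotate 270° → (4, 2)
Step 2: Reflect across line y = x → (2, 4)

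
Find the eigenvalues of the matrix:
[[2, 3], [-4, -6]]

Characteristic equation: det(A - λI) = 0
λ² - (trace)λ + (det) = 0
trace = 2 + -6 = -4, det = (2)(-6) - (3)(-4) = 0
λ² - (-4)λ + (0) = 0
λ = (-4 ± √((-4)² - 4·(0))) / 2 = (-4 ± √16) / 2
Solving: λ = -4, 0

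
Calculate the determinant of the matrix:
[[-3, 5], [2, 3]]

For a 2×2 matrix [[a, b], [c, d]], det = ad - bc
det = (-3)(3) - (5)(2) = -9 - 10 = -19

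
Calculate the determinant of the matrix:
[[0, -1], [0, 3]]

For a 2×2 matrix [[a, b], [c, d]], det = ad - bc
det = (0)(3) - (-1)(0) = 0 - 0 = 0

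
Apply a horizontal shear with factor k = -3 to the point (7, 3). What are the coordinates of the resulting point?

Shear matrix for horizontal shear with factor k = -3:
[[1, -3], [0, 1]]
Result: (7, 3) → (-2, 3)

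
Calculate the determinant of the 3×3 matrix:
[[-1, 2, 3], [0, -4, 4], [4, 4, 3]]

Expansion along first row:
det = -1·det([[-4,4],[4,3]]) - 2·det([[0,4],[4,3]]) + 3·det([[0,-4],[4,4]])
    = -1·(-4·3 - 4·4) - 2·(0·3 - 4·4) + 3·(0·4 - -4·4)
    = -1·-28 - 2·-16 + 3·16
    = 28 + 32 + 48 = 108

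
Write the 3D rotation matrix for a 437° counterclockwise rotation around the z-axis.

Rotation matrix for counterclockwise 437° around z-axis:
cos(437°) = 0.2250, sin(437°) = 0.9744
Result: [[0.2250, -0.9744, 0], [0.9744, 0.2250, 0], [0, 0, 1]]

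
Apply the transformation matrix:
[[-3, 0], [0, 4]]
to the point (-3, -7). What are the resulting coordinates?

Matrix multiplication:
[[-3, 0], [0, 4]] × [-3, -7]ᵀ
= [(-3)(-3) + (0)(-7), (0)(-3) + (4)(-7)]ᵀ
= [9, -28]ᵀ
Result: (9, -28)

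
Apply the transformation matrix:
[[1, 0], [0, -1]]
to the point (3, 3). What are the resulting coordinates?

Matrix multiplication:
[[1, 0], [0, -1]] × [3, 3]ᵀ
= [(1)(3) + (0)(3), (0)(3) + (-1)(3)]ᵀ
= [3, -3]ᵀ
Result: (3, -3)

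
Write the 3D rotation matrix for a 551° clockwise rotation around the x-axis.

Rotation matrix for clockwise 551° around x-axis:
A clockwise rotation by 551° is a counterclockwise rotation by -551°.
cos(-551°) = -0.9816, sin(-551°) = 0.1908
Result: [[1, 0, 0], [0, -0.9816, -0.1908], [0, 0.1908, -0.9816]]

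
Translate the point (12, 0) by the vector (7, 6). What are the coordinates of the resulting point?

Translation by (7, 6) (homogeneous matrix [[1, 0, 7], [0, 1, 6], [0, 0, 1]]):
x' = 12 + 7 = 19
y' = 0 + 6 = 6
Result: (19, 6)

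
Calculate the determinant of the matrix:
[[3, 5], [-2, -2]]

For a 2×2 matrix [[a, b], [c, d]], det = ad - bc
det = (3)(-2) - (5)(-2) = -6 - -10 = 4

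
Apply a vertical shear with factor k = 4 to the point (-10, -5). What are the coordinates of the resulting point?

Shear matrix for vertical shear with factor k = 4:
[[1, 0], [4, 1]]
Result: (-10, -5) → (-10, -45)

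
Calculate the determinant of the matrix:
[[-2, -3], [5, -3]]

For a 2×2 matrix [[a, b], [c, d]], det = ad - bc
det = (-2)(-3) - (-3)(5) = 6 - -15 = 21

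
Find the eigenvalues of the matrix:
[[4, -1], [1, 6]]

Characteristic equation: det(A - λI) = 0
λ² - (trace)λ + (det) = 0
trace = 4 + 6 = 10, det = (4)(6) - (-1)(1) = 25
λ² - (10)λ + (25) = 0
λ = (10 ± √((10)² - 4·(25))) / 2 = (10 ± √0) / 2
Solving: λ = 5, 5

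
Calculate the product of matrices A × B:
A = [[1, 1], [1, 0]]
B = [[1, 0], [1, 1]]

Matrix multiplication:
C[0][0] = 1×1 + 1×1 = 2
C[0][1] = 1×0 + 1×1 = 1
C[1][0] = 1×1 + 0×1 = 1
C[1][1] = 1×0 + 0×1 = 0
Result: [[2, 1], [1, 0]]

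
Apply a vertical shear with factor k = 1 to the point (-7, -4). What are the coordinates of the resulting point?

Shear matrix for vertical shear with factor k = 1:
[[1, 0], [1, 1]]
Result: (-7, -4) → (-7, -11)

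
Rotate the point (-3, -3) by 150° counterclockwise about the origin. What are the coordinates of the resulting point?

Rotation matrix for 150°: [[cos 150°, -sin 150°], [sin 150°, cos 150°]] ≈ [[-0.866025, -0.500000], [0.500000, -0.866025]]
[[-0.866025, -0.500000], [0.500000, -0.866025]] × [-3, -3]ᵀ ≈ [4.0981, 1.0981]ᵀ
Result: (4.0981, 1.0981)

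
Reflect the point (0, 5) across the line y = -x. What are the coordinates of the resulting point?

Reflection across line y = -x: (0, 5) → (-5, 0)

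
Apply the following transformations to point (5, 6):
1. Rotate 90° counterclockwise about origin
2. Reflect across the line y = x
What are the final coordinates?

Step 1: Rotate 90° → (-6, 5)
Step 2: Reflect across line y = x → (5, -6)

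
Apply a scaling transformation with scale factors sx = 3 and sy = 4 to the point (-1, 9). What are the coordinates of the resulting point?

Scaling matrix:
[[3, 0], [0, 4]]
Result: (-1 × 3, 9 × 4) = (-3, 36)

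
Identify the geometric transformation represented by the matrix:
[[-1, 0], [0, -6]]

This matrix represents: non-uniform scaling by sx = -1, sy = -6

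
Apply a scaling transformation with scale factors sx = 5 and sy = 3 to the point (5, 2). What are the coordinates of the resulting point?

Scaling matrix:
[[5, 0], [0, 3]]
Result: (5 × 5, 2 × 3) = (25, 6)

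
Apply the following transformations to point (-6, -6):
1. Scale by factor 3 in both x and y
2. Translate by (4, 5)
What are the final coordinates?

Step 1: Scale (-6, -6) by 3 → (-18, -18)
Step 2: Translate by (4, 5) → (-14, -13)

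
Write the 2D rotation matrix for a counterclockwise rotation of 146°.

Rotation matrix formula: [[cos θ, -sin θ], [sin θ, cos θ]]
For θ = 146°:
cos(146°) = -0.8290
sin(146°) = 0.5592
Result: [[-0.8290, -0.5592], [0.5592, -0.8290]]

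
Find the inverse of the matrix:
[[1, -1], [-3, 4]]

For [[a,b],[c,d]], inverse = (1/det)·[[d,-b],[-c,a]]
det = (1)(4) - (-1)(-3) = 4 - 3 = 1
Inverse = [[4, 1], [3, 1]]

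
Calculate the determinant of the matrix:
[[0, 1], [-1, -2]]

For a 2×2 matrix [[a, b], [c, d]], det = ad - bc
det = (0)(-2) - (1)(-1) = 0 - -1 = 1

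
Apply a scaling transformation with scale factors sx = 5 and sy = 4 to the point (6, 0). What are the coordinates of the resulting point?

Scaling matrix:
[[5, 0], [0, 4]]
Result: (6 × 5, 0 × 4) = (30, 0)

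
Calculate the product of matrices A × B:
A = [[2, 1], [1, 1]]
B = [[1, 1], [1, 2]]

Matrix multiplication:
C[0][0] = 2×1 + 1×1 = 3
C[0][1] = 2×1 + 1×2 = 4
C[1][0] = 1×1 + 1×1 = 2
C[1][1] = 1×1 + 1×2 = 3
Result: [[3, 4], [2, 3]]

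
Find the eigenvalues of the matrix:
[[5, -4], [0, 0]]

Characteristic equation: det(A - λI) = 0
λ² - (trace)λ + (det) = 0
trace = 5 + 0 = 5, det = (5)(0) - (-4)(0) = 0
λ² - (5)λ + (0) = 0
λ = (5 ± √((5)² - 4·(0))) / 2 = (5 ± √25) / 2
Solving: λ = 0, 5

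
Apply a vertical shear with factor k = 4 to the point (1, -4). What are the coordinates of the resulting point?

Shear matrix for vertical shear with factor k = 4:
[[1, 0], [4, 1]]
Result: (1, -4) → (1, 0)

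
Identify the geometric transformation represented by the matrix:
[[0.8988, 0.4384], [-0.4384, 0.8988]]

This matrix represents: rotation by 334° counterclockwise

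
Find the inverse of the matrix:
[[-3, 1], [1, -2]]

For [[a,b],[c,d]], inverse = (1/det)·[[d,-b],[-c,a]]
det = (-3)(-2) - (1)(1) = 6 - 1 = 5
Inverse = (1/5)·[[-2, -1], [-1, -3]]
= [[-2/5, -1/5], [-1/5, -3/5]]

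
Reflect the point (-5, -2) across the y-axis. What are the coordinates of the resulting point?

Reflection across y-axis: (-5, -2) → (5, -2)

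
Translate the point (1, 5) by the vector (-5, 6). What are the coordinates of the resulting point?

Translation by (-5, 6) (homogeneous matrix [[1, 0, -5], [0, 1, 6], [0, 0, 1]]):
x' = 1 + -5 = -4
y' = 5 + 6 = 11
Result: (-4, 11)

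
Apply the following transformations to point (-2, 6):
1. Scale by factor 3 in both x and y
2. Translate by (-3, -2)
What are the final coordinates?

Step 1: Scale (-2, 6) by 3 → (-6, 18)
Step 2: Translate by (-3, -2) → (-9, 16)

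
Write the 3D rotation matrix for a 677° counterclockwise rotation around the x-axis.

Rotation matrix for counterclockwise 677° around x-axis:
cos(677°) = 0.7314, sin(677°) = -0.6820
Result: [[1, 0, 0], [0, 0.7314, 0.6820], [0, -0.6820, 0.7314]]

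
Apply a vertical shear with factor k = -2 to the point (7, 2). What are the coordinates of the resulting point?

Shear matrix for vertical shear with factor k = -2:
[[1, 0], [-2, 1]]
Result: (7, 2) → (7, -12)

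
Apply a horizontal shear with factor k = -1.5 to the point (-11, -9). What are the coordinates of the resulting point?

Shear matrix for horizontal shear with factor k = -1.5:
[[1, -1.50], [0, 1]]
Result: (-11, -9) → (2.5, -9)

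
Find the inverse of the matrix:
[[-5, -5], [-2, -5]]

For [[a,b],[c,d]], inverse = (1/det)·[[d,-b],[-c,a]]
det = (-5)(-5) - (-5)(-2) = 25 - 10 = 15
Inverse = (1/15)·[[-5, 5], [2, -5]]
= [[-1/3, 1/3], [2/15, -1/3]]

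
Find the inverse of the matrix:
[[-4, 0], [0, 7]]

For [[a,b],[c,d]], inverse = (1/det)·[[d,-b],[-c,a]]
det = (-4)(7) - (0)(0) = -28 - 0 = -28
Inverse = (1/-28)·[[7, 0], [0, -4]]
= [[-1/4, 0], [0, 1/7]]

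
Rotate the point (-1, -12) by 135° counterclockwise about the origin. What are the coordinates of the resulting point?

Rotation matrix for 135°: [[cos 135°, -sin 135°], [sin 135°, cos 135°]] ≈ [[-0.707107, -0.707107], [0.707107, -0.707107]]
[[-0.707107, -0.707107], [0.707107, -0.707107]] × [-1, -12]ᵀ ≈ [9.1924, 7.7782]ᵀ
Result: (9.1924, 7.7782)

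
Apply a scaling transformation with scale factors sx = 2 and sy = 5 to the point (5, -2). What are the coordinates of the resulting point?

Scaling matrix:
[[2, 0], [0, 5]]
Result: (5 × 2, -2 × 5) = (10, -10)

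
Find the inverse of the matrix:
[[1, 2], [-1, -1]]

For [[a,b],[c,d]], inverse = (1/det)·[[d,-b],[-c,a]]
det = (1)(-1) - (2)(-1) = -1 - -2 = 1
Inverse = [[-1, -2], [1, 1]]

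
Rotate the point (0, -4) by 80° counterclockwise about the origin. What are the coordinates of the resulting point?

Rotation matrix for 80°: [[cos 80°, -sin 80°], [sin 80°, cos 80°]] ≈ [[0.173648, -0.984808], [0.984808, 0.173648]]
[[0.173648, -0.984808], [0.984808, 0.173648]] × [0, -4]ᵀ ≈ [3.9392, -0.6946]ᵀ
Result: (3.9392, -0.6946)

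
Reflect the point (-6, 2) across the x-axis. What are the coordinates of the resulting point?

Reflection across x-axis: (-6, 2) → (-6, -2)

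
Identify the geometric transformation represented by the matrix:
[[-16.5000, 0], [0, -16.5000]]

This matrix represents: uniform scaling by factor -16.5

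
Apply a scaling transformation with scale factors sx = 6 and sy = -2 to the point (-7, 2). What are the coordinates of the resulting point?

Scaling matrix:
[[6, 0], [0, -2]]
Result: (-7 × 6, 2 × -2) = (-42, -4)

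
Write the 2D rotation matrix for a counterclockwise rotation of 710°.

Rotation matrix formula: [[cos θ, -sin θ], [sin θ, cos θ]]
For θ = 710°:
cos(710°) = 0.9848
sin(710°) = -0.1736
Result: [[0.9848, 0.1736], [-0.1736, 0.9848]]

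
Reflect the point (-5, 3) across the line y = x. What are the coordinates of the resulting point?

Reflection across line y = x: (-5, 3) → (3, -5)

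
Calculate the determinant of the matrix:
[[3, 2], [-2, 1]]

For a 2×2 matrix [[a, b], [c, d]], det = ad - bc
det = (3)(1) - (2)(-2) = 3 - -4 = 7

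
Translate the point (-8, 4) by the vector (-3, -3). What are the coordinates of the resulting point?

Translation by (-3, -3) (homogeneous matrix [[1, 0, -3], [0, 1, -3], [0, 0, 1]]):
x' = -8 + -3 = -11
y' = 4 + -3 = 1
Result: (-11, 1)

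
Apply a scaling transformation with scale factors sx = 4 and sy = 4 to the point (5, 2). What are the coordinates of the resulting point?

Scaling matrix:
[[4, 0], [0, 4]]
Result: (5 × 4, 2 × 4) = (20, 8)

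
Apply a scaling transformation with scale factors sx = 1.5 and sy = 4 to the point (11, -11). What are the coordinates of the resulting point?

Scaling matrix:
[[1.50, 0], [0, 4]]
Result: (11 × 1.5, -11 × 4) = (16.5, -44)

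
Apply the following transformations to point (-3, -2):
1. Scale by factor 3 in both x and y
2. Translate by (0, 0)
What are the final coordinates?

Step 1: Scale (-3, -2) by 3 → (-9, -6)
Step 2: Translate by (0, 0) → (-9, -6)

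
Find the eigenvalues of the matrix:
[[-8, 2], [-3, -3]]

Characteristic equation: det(A - λI) = 0
λ² - (trace)λ + (det) = 0
trace = -8 + -3 = -11, det = (-8)(-3) - (2)(-3) = 30
λ² - (-11)λ + (30) = 0
λ = (-11 ± √((-11)² - 4·(30))) / 2 = (-11 ± √1) / 2
Solving: λ = -6, -5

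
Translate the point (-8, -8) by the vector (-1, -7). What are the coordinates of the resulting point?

Translation by (-1, -7) (homogeneous matrix [[1, 0, -1], [0, 1, -7], [0, 0, 1]]):
x' = -8 + -1 = -9
y' = -8 + -7 = -15
Result: (-9, -15)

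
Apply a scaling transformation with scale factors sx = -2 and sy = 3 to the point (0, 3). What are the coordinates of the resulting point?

Scaling matrix:
[[-2, 0], [0, 3]]
Result: (0 × -2, 3 × 3) = (0, 9)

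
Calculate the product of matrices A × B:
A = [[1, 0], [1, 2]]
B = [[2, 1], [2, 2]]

Matrix multiplication:
C[0][0] = 1×2 + 0×2 = 2
C[0][1] = 1×1 + 0×2 = 1
C[1][0] = 1×2 + 2×2 = 6
C[1][1] = 1×1 + 2×2 = 5
Result: [[2, 1], [6, 5]]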